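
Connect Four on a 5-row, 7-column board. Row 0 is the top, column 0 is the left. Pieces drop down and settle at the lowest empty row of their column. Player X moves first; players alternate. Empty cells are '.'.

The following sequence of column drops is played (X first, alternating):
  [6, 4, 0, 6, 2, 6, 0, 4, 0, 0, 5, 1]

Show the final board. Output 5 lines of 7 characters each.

Move 1: X drops in col 6, lands at row 4
Move 2: O drops in col 4, lands at row 4
Move 3: X drops in col 0, lands at row 4
Move 4: O drops in col 6, lands at row 3
Move 5: X drops in col 2, lands at row 4
Move 6: O drops in col 6, lands at row 2
Move 7: X drops in col 0, lands at row 3
Move 8: O drops in col 4, lands at row 3
Move 9: X drops in col 0, lands at row 2
Move 10: O drops in col 0, lands at row 1
Move 11: X drops in col 5, lands at row 4
Move 12: O drops in col 1, lands at row 4

Answer: .......
O......
X.....O
X...O.O
XOX.OXX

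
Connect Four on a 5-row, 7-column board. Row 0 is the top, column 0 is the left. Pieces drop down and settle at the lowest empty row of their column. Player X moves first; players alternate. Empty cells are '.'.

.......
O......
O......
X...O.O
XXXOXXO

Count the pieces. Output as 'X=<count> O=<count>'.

X=6 O=6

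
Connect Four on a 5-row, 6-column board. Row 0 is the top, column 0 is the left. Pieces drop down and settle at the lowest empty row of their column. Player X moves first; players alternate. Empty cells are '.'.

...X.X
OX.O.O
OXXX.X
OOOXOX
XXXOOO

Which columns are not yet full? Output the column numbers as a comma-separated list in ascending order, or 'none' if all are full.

col 0: top cell = '.' → open
col 1: top cell = '.' → open
col 2: top cell = '.' → open
col 3: top cell = 'X' → FULL
col 4: top cell = '.' → open
col 5: top cell = 'X' → FULL

Answer: 0,1,2,4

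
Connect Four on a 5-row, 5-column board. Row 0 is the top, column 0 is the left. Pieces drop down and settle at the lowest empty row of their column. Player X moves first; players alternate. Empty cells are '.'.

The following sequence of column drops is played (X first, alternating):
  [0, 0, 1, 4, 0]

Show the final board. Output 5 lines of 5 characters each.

Answer: .....
.....
X....
O....
XX..O

Derivation:
Move 1: X drops in col 0, lands at row 4
Move 2: O drops in col 0, lands at row 3
Move 3: X drops in col 1, lands at row 4
Move 4: O drops in col 4, lands at row 4
Move 5: X drops in col 0, lands at row 2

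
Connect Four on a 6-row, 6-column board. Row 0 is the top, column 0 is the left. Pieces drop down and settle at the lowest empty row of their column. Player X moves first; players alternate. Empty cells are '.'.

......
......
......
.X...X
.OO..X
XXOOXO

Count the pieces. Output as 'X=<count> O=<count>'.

X=6 O=5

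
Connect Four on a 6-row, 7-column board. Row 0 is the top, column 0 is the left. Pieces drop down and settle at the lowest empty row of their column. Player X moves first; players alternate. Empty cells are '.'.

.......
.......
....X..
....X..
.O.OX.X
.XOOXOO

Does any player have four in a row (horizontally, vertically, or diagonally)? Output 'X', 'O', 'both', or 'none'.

X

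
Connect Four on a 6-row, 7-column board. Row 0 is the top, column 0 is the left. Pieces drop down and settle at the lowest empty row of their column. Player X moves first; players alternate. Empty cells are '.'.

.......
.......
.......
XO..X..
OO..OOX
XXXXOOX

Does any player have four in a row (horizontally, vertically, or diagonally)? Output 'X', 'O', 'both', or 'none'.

X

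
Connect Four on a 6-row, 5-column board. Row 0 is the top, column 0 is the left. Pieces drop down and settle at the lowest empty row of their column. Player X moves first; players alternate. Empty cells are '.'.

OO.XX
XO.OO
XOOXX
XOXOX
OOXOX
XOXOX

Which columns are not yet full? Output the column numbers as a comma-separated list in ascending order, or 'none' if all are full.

Answer: 2

Derivation:
col 0: top cell = 'O' → FULL
col 1: top cell = 'O' → FULL
col 2: top cell = '.' → open
col 3: top cell = 'X' → FULL
col 4: top cell = 'X' → FULL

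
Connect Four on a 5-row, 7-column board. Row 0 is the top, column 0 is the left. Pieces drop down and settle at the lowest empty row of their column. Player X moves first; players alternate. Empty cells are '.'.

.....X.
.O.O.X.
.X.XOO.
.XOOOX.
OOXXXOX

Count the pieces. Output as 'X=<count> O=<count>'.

X=10 O=10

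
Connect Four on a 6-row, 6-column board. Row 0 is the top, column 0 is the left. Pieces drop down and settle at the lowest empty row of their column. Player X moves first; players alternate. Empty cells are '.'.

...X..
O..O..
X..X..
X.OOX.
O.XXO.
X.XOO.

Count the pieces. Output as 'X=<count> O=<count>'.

X=9 O=8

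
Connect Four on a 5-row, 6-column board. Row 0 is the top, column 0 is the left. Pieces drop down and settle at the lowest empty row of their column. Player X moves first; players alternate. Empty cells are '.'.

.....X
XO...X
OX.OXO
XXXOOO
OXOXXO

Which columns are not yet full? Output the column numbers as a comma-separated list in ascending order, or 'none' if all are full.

col 0: top cell = '.' → open
col 1: top cell = '.' → open
col 2: top cell = '.' → open
col 3: top cell = '.' → open
col 4: top cell = '.' → open
col 5: top cell = 'X' → FULL

Answer: 0,1,2,3,4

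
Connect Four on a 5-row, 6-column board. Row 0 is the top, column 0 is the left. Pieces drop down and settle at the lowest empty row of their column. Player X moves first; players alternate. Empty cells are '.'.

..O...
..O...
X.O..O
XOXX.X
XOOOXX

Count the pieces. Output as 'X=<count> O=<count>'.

X=8 O=8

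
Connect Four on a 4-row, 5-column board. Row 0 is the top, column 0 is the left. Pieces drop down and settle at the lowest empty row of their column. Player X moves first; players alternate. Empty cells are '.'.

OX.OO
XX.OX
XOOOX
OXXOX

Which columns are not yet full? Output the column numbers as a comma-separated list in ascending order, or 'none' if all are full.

Answer: 2

Derivation:
col 0: top cell = 'O' → FULL
col 1: top cell = 'X' → FULL
col 2: top cell = '.' → open
col 3: top cell = 'O' → FULL
col 4: top cell = 'O' → FULL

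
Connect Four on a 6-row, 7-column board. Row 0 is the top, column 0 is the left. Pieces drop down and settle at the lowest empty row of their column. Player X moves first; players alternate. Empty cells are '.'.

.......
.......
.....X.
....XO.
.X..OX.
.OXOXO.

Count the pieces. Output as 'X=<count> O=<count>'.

X=6 O=5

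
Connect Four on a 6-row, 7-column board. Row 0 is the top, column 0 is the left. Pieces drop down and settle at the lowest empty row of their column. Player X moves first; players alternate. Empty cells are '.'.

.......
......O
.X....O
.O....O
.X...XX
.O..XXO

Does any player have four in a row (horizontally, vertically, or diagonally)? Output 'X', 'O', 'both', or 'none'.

none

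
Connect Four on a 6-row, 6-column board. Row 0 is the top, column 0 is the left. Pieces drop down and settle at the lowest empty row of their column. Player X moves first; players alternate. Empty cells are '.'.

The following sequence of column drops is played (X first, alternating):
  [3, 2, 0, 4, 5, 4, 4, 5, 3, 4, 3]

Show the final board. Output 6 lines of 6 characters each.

Answer: ......
......
....O.
...XX.
...XOO
X.OXOX

Derivation:
Move 1: X drops in col 3, lands at row 5
Move 2: O drops in col 2, lands at row 5
Move 3: X drops in col 0, lands at row 5
Move 4: O drops in col 4, lands at row 5
Move 5: X drops in col 5, lands at row 5
Move 6: O drops in col 4, lands at row 4
Move 7: X drops in col 4, lands at row 3
Move 8: O drops in col 5, lands at row 4
Move 9: X drops in col 3, lands at row 4
Move 10: O drops in col 4, lands at row 2
Move 11: X drops in col 3, lands at row 3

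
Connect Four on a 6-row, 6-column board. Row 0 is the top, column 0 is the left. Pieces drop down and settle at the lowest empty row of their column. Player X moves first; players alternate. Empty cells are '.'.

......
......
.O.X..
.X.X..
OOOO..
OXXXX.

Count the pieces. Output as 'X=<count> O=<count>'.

X=7 O=6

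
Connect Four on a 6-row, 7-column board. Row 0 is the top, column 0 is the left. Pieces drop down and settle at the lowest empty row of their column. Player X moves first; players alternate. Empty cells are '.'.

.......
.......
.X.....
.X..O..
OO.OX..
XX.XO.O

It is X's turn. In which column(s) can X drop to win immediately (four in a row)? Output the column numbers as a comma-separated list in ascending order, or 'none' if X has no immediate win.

col 0: drop X → no win
col 1: drop X → no win
col 2: drop X → WIN!
col 3: drop X → no win
col 4: drop X → no win
col 5: drop X → no win
col 6: drop X → no win

Answer: 2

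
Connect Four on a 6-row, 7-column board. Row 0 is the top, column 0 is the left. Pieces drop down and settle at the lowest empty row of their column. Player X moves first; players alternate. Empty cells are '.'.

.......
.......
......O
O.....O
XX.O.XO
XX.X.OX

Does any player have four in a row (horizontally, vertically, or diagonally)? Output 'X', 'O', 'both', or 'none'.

none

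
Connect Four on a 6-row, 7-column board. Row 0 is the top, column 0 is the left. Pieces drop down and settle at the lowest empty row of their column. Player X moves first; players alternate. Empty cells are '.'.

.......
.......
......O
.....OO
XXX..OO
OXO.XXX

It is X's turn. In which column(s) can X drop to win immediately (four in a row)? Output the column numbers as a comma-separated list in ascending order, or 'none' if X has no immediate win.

Answer: 3

Derivation:
col 0: drop X → no win
col 1: drop X → no win
col 2: drop X → no win
col 3: drop X → WIN!
col 4: drop X → no win
col 5: drop X → no win
col 6: drop X → no win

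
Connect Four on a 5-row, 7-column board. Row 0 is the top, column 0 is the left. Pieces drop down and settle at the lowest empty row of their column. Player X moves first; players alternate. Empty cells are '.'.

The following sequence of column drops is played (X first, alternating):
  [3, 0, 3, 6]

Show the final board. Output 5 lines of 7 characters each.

Answer: .......
.......
.......
...X...
O..X..O

Derivation:
Move 1: X drops in col 3, lands at row 4
Move 2: O drops in col 0, lands at row 4
Move 3: X drops in col 3, lands at row 3
Move 4: O drops in col 6, lands at row 4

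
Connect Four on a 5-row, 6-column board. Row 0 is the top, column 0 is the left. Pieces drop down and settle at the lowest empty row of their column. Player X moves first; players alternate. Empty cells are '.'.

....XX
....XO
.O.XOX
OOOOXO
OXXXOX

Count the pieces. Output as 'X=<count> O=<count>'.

X=10 O=10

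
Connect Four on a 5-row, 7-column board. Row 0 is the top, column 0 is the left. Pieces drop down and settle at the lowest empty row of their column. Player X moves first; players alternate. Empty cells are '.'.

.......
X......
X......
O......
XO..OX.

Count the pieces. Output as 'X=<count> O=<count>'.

X=4 O=3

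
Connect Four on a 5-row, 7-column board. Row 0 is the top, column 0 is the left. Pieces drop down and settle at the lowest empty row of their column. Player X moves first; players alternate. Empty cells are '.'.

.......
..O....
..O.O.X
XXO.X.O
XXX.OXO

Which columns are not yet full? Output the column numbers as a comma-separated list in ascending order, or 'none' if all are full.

col 0: top cell = '.' → open
col 1: top cell = '.' → open
col 2: top cell = '.' → open
col 3: top cell = '.' → open
col 4: top cell = '.' → open
col 5: top cell = '.' → open
col 6: top cell = '.' → open

Answer: 0,1,2,3,4,5,6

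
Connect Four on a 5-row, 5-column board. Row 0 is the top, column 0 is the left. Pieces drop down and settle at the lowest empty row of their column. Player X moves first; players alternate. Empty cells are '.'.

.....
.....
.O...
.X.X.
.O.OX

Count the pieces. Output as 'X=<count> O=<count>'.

X=3 O=3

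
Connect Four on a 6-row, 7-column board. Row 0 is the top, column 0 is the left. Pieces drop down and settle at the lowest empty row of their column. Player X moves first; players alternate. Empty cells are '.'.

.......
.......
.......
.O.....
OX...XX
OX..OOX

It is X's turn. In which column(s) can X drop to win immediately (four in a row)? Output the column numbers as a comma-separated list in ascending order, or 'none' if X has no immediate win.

col 0: drop X → no win
col 1: drop X → no win
col 2: drop X → no win
col 3: drop X → no win
col 4: drop X → no win
col 5: drop X → no win
col 6: drop X → no win

Answer: none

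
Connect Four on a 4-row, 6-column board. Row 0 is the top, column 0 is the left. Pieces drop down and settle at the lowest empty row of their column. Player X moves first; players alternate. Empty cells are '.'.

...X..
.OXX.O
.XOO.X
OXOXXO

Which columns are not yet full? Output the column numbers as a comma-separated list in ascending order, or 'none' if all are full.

col 0: top cell = '.' → open
col 1: top cell = '.' → open
col 2: top cell = '.' → open
col 3: top cell = 'X' → FULL
col 4: top cell = '.' → open
col 5: top cell = '.' → open

Answer: 0,1,2,4,5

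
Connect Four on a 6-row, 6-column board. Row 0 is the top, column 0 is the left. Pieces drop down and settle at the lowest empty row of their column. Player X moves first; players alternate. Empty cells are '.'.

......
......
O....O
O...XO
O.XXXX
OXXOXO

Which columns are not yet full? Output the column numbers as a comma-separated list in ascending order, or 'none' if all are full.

col 0: top cell = '.' → open
col 1: top cell = '.' → open
col 2: top cell = '.' → open
col 3: top cell = '.' → open
col 4: top cell = '.' → open
col 5: top cell = '.' → open

Answer: 0,1,2,3,4,5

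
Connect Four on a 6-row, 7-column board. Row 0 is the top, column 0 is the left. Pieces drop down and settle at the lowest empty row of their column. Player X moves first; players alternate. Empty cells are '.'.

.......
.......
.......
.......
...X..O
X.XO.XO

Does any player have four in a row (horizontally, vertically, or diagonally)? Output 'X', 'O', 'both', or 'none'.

none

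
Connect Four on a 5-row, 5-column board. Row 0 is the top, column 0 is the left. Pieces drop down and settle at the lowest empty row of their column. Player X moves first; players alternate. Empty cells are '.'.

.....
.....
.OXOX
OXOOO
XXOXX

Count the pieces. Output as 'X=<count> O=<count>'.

X=7 O=7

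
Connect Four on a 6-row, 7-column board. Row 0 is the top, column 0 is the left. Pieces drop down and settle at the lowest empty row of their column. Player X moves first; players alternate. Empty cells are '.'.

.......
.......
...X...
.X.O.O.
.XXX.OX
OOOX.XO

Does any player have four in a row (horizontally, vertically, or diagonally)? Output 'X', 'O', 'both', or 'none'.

none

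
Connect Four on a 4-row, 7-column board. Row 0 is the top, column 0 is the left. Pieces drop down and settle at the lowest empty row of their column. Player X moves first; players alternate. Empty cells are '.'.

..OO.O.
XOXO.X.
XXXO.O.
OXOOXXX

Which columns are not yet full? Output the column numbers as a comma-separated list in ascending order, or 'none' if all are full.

col 0: top cell = '.' → open
col 1: top cell = '.' → open
col 2: top cell = 'O' → FULL
col 3: top cell = 'O' → FULL
col 4: top cell = '.' → open
col 5: top cell = 'O' → FULL
col 6: top cell = '.' → open

Answer: 0,1,4,6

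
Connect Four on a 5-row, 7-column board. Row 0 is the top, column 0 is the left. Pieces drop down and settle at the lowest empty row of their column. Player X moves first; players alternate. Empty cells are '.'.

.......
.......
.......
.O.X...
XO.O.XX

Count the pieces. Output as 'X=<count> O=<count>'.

X=4 O=3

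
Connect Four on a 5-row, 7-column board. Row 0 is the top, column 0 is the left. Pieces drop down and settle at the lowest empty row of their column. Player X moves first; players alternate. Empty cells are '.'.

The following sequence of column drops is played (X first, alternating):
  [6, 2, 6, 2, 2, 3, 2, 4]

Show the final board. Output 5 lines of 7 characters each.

Move 1: X drops in col 6, lands at row 4
Move 2: O drops in col 2, lands at row 4
Move 3: X drops in col 6, lands at row 3
Move 4: O drops in col 2, lands at row 3
Move 5: X drops in col 2, lands at row 2
Move 6: O drops in col 3, lands at row 4
Move 7: X drops in col 2, lands at row 1
Move 8: O drops in col 4, lands at row 4

Answer: .......
..X....
..X....
..O...X
..OOO.X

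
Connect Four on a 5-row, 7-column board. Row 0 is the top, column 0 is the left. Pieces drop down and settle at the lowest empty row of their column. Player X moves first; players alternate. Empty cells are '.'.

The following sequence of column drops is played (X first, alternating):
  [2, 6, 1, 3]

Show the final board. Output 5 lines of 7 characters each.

Answer: .......
.......
.......
.......
.XXO..O

Derivation:
Move 1: X drops in col 2, lands at row 4
Move 2: O drops in col 6, lands at row 4
Move 3: X drops in col 1, lands at row 4
Move 4: O drops in col 3, lands at row 4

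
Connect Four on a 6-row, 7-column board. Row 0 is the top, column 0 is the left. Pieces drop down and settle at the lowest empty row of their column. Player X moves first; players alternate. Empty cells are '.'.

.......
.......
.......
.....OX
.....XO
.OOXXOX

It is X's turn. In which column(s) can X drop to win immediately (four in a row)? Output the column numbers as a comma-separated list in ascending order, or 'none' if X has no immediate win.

Answer: none

Derivation:
col 0: drop X → no win
col 1: drop X → no win
col 2: drop X → no win
col 3: drop X → no win
col 4: drop X → no win
col 5: drop X → no win
col 6: drop X → no win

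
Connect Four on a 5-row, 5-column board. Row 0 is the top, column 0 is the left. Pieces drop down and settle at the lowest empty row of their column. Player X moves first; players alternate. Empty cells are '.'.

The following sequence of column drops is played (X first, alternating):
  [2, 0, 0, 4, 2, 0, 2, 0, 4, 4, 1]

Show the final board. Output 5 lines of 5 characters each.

Move 1: X drops in col 2, lands at row 4
Move 2: O drops in col 0, lands at row 4
Move 3: X drops in col 0, lands at row 3
Move 4: O drops in col 4, lands at row 4
Move 5: X drops in col 2, lands at row 3
Move 6: O drops in col 0, lands at row 2
Move 7: X drops in col 2, lands at row 2
Move 8: O drops in col 0, lands at row 1
Move 9: X drops in col 4, lands at row 3
Move 10: O drops in col 4, lands at row 2
Move 11: X drops in col 1, lands at row 4

Answer: .....
O....
O.X.O
X.X.X
OXX.O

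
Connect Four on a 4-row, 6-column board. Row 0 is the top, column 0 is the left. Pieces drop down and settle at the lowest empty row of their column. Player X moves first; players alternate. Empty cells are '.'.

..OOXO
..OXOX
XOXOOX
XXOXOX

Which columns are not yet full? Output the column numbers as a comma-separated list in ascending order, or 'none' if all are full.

Answer: 0,1

Derivation:
col 0: top cell = '.' → open
col 1: top cell = '.' → open
col 2: top cell = 'O' → FULL
col 3: top cell = 'O' → FULL
col 4: top cell = 'X' → FULL
col 5: top cell = 'O' → FULL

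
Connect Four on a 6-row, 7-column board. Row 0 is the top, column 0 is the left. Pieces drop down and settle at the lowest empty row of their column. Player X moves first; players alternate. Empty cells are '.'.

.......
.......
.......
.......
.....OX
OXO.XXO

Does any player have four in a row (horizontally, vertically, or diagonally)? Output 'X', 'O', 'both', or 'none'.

none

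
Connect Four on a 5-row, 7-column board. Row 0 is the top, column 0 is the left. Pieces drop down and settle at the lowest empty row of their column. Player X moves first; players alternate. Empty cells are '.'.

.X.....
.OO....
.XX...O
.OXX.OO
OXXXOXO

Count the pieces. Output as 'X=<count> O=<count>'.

X=9 O=9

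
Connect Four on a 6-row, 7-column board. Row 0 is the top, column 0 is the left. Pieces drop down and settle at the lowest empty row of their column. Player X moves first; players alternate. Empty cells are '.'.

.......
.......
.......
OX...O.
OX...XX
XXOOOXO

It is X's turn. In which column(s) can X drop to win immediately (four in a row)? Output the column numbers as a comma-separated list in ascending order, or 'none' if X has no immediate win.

col 0: drop X → no win
col 1: drop X → WIN!
col 2: drop X → no win
col 3: drop X → no win
col 4: drop X → no win
col 5: drop X → no win
col 6: drop X → no win

Answer: 1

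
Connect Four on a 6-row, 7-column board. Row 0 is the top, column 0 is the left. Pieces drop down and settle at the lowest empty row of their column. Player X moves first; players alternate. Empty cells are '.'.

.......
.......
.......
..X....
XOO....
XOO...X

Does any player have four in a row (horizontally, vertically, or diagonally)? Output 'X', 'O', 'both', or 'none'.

none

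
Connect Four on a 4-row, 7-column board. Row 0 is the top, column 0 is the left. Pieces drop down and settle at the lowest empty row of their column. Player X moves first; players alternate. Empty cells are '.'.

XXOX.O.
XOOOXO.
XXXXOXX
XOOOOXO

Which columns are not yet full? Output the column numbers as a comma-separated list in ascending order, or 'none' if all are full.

col 0: top cell = 'X' → FULL
col 1: top cell = 'X' → FULL
col 2: top cell = 'O' → FULL
col 3: top cell = 'X' → FULL
col 4: top cell = '.' → open
col 5: top cell = 'O' → FULL
col 6: top cell = '.' → open

Answer: 4,6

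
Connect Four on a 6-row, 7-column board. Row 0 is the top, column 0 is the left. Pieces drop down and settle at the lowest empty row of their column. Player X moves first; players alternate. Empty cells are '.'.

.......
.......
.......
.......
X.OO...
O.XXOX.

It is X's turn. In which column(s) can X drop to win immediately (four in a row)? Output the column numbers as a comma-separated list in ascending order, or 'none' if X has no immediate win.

Answer: none

Derivation:
col 0: drop X → no win
col 1: drop X → no win
col 2: drop X → no win
col 3: drop X → no win
col 4: drop X → no win
col 5: drop X → no win
col 6: drop X → no win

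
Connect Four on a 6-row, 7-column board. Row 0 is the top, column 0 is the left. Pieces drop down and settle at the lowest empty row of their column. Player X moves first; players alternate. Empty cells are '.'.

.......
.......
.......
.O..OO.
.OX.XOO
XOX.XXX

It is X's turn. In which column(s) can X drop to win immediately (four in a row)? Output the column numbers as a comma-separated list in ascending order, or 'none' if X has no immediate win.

Answer: 3

Derivation:
col 0: drop X → no win
col 1: drop X → no win
col 2: drop X → no win
col 3: drop X → WIN!
col 4: drop X → no win
col 5: drop X → no win
col 6: drop X → no win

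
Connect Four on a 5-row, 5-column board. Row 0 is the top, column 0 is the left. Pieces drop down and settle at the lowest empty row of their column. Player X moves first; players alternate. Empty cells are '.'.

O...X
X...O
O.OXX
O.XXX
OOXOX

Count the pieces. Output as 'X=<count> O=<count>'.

X=9 O=8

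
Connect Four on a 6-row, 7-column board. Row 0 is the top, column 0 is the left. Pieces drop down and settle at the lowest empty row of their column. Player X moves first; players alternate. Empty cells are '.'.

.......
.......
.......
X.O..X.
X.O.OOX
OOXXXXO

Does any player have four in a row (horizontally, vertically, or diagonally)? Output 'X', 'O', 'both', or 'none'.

X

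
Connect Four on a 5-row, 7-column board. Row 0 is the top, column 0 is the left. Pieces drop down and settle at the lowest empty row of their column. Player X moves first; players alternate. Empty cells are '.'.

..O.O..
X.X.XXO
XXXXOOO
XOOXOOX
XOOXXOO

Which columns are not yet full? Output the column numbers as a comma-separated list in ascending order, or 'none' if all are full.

col 0: top cell = '.' → open
col 1: top cell = '.' → open
col 2: top cell = 'O' → FULL
col 3: top cell = '.' → open
col 4: top cell = 'O' → FULL
col 5: top cell = '.' → open
col 6: top cell = '.' → open

Answer: 0,1,3,5,6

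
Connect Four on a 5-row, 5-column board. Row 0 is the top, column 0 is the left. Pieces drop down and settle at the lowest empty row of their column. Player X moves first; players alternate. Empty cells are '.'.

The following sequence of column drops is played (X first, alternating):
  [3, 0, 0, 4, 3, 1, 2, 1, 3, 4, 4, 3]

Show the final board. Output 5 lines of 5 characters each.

Move 1: X drops in col 3, lands at row 4
Move 2: O drops in col 0, lands at row 4
Move 3: X drops in col 0, lands at row 3
Move 4: O drops in col 4, lands at row 4
Move 5: X drops in col 3, lands at row 3
Move 6: O drops in col 1, lands at row 4
Move 7: X drops in col 2, lands at row 4
Move 8: O drops in col 1, lands at row 3
Move 9: X drops in col 3, lands at row 2
Move 10: O drops in col 4, lands at row 3
Move 11: X drops in col 4, lands at row 2
Move 12: O drops in col 3, lands at row 1

Answer: .....
...O.
...XX
XO.XO
OOXXO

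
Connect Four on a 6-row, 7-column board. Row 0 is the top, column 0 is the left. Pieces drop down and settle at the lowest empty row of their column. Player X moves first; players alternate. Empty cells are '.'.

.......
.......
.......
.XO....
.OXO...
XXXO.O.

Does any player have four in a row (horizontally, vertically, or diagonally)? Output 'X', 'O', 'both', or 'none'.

none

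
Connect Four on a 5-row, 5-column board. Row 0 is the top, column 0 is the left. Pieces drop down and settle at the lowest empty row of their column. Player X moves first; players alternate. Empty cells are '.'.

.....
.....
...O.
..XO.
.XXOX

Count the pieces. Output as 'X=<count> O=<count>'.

X=4 O=3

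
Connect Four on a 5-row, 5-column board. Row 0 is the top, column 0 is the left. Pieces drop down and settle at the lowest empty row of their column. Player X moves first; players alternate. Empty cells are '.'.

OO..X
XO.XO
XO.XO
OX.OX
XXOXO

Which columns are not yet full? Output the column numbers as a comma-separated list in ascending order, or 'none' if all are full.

col 0: top cell = 'O' → FULL
col 1: top cell = 'O' → FULL
col 2: top cell = '.' → open
col 3: top cell = '.' → open
col 4: top cell = 'X' → FULL

Answer: 2,3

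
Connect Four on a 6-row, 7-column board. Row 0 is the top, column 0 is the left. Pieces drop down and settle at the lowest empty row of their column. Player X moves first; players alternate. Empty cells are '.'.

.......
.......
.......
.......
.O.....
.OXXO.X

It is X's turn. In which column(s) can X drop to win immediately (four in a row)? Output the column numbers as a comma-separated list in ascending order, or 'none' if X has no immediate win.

Answer: none

Derivation:
col 0: drop X → no win
col 1: drop X → no win
col 2: drop X → no win
col 3: drop X → no win
col 4: drop X → no win
col 5: drop X → no win
col 6: drop X → no win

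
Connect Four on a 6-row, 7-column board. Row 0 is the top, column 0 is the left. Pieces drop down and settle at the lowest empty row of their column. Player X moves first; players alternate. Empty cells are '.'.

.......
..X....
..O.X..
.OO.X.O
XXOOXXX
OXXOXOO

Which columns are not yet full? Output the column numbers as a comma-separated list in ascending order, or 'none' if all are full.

col 0: top cell = '.' → open
col 1: top cell = '.' → open
col 2: top cell = '.' → open
col 3: top cell = '.' → open
col 4: top cell = '.' → open
col 5: top cell = '.' → open
col 6: top cell = '.' → open

Answer: 0,1,2,3,4,5,6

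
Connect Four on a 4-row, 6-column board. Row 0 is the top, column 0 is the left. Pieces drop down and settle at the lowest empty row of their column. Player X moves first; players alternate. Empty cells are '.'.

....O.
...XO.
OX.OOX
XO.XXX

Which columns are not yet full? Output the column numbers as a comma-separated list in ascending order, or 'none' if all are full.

Answer: 0,1,2,3,5

Derivation:
col 0: top cell = '.' → open
col 1: top cell = '.' → open
col 2: top cell = '.' → open
col 3: top cell = '.' → open
col 4: top cell = 'O' → FULL
col 5: top cell = '.' → open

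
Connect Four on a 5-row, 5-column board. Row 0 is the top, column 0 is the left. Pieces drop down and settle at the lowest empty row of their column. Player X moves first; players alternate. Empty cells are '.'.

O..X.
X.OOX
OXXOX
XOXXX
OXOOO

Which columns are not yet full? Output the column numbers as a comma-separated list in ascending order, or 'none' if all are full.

Answer: 1,2,4

Derivation:
col 0: top cell = 'O' → FULL
col 1: top cell = '.' → open
col 2: top cell = '.' → open
col 3: top cell = 'X' → FULL
col 4: top cell = '.' → open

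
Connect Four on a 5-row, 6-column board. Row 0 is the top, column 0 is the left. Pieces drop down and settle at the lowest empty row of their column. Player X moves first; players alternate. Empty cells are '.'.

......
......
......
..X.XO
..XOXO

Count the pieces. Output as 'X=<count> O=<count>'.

X=4 O=3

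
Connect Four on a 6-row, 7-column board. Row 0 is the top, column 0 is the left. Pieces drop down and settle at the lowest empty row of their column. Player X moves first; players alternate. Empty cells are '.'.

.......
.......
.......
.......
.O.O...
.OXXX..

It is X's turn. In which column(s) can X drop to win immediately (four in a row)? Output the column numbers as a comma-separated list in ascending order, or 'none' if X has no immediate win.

Answer: 5

Derivation:
col 0: drop X → no win
col 1: drop X → no win
col 2: drop X → no win
col 3: drop X → no win
col 4: drop X → no win
col 5: drop X → WIN!
col 6: drop X → no win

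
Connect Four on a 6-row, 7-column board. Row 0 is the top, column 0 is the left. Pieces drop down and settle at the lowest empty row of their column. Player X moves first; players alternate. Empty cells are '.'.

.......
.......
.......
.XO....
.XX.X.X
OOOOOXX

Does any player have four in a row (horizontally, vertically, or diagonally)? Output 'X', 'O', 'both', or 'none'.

O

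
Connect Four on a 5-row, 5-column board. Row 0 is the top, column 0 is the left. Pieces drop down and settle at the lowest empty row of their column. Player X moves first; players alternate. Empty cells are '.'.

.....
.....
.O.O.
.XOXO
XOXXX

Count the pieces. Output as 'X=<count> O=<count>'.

X=6 O=5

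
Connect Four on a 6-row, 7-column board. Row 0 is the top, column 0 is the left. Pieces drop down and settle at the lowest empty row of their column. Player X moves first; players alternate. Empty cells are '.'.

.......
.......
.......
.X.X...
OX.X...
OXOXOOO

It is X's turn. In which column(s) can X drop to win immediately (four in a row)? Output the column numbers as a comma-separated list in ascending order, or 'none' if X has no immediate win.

col 0: drop X → no win
col 1: drop X → WIN!
col 2: drop X → no win
col 3: drop X → WIN!
col 4: drop X → no win
col 5: drop X → no win
col 6: drop X → no win

Answer: 1,3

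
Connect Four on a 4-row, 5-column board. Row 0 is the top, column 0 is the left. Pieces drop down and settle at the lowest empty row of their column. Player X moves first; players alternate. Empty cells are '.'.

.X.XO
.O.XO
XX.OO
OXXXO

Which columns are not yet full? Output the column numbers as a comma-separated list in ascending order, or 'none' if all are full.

Answer: 0,2

Derivation:
col 0: top cell = '.' → open
col 1: top cell = 'X' → FULL
col 2: top cell = '.' → open
col 3: top cell = 'X' → FULL
col 4: top cell = 'O' → FULL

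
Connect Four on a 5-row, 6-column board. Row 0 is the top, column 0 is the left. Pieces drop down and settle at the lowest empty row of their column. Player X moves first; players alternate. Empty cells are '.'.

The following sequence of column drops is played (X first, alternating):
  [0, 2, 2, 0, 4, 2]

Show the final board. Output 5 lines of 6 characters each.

Answer: ......
......
..O...
O.X...
X.O.X.

Derivation:
Move 1: X drops in col 0, lands at row 4
Move 2: O drops in col 2, lands at row 4
Move 3: X drops in col 2, lands at row 3
Move 4: O drops in col 0, lands at row 3
Move 5: X drops in col 4, lands at row 4
Move 6: O drops in col 2, lands at row 2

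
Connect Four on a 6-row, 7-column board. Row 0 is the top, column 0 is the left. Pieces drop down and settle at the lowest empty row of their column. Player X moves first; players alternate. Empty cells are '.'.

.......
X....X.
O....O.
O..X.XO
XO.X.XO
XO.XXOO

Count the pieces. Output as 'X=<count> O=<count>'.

X=10 O=9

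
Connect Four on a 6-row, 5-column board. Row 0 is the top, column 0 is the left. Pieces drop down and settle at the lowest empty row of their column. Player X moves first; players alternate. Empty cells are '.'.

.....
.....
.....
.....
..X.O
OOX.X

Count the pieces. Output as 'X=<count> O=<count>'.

X=3 O=3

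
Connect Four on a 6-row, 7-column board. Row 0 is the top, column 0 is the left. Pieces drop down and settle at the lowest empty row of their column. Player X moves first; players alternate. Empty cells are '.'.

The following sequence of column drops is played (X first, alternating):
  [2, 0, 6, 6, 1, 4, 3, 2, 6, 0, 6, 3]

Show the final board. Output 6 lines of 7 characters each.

Answer: .......
.......
......X
......X
O.OO..O
OXXXO.X

Derivation:
Move 1: X drops in col 2, lands at row 5
Move 2: O drops in col 0, lands at row 5
Move 3: X drops in col 6, lands at row 5
Move 4: O drops in col 6, lands at row 4
Move 5: X drops in col 1, lands at row 5
Move 6: O drops in col 4, lands at row 5
Move 7: X drops in col 3, lands at row 5
Move 8: O drops in col 2, lands at row 4
Move 9: X drops in col 6, lands at row 3
Move 10: O drops in col 0, lands at row 4
Move 11: X drops in col 6, lands at row 2
Move 12: O drops in col 3, lands at row 4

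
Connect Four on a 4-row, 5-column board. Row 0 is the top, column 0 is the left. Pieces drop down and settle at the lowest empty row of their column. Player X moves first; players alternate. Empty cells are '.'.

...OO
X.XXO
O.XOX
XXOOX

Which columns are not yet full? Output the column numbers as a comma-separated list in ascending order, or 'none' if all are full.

Answer: 0,1,2

Derivation:
col 0: top cell = '.' → open
col 1: top cell = '.' → open
col 2: top cell = '.' → open
col 3: top cell = 'O' → FULL
col 4: top cell = 'O' → FULL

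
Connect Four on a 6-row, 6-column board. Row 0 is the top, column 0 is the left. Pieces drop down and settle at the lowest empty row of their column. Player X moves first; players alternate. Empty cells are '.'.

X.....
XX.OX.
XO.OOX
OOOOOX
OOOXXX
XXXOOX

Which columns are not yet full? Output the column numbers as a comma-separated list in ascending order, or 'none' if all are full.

Answer: 1,2,3,4,5

Derivation:
col 0: top cell = 'X' → FULL
col 1: top cell = '.' → open
col 2: top cell = '.' → open
col 3: top cell = '.' → open
col 4: top cell = '.' → open
col 5: top cell = '.' → open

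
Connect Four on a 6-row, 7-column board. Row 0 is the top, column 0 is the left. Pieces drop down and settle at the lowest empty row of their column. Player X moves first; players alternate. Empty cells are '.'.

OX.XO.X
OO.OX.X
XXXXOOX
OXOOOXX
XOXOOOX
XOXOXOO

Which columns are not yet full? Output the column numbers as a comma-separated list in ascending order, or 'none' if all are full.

col 0: top cell = 'O' → FULL
col 1: top cell = 'X' → FULL
col 2: top cell = '.' → open
col 3: top cell = 'X' → FULL
col 4: top cell = 'O' → FULL
col 5: top cell = '.' → open
col 6: top cell = 'X' → FULL

Answer: 2,5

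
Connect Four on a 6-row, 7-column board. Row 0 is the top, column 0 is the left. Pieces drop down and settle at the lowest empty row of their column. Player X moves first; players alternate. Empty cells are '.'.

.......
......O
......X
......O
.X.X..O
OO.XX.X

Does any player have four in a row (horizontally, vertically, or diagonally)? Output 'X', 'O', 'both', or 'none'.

none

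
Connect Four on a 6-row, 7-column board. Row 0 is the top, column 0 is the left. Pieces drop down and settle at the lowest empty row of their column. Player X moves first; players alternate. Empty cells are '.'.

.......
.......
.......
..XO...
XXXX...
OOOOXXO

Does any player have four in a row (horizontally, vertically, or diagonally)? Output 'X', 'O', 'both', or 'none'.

both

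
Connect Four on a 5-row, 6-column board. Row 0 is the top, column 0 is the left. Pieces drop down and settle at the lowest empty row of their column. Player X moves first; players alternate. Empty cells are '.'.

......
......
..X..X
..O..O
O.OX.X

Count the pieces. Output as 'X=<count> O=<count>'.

X=4 O=4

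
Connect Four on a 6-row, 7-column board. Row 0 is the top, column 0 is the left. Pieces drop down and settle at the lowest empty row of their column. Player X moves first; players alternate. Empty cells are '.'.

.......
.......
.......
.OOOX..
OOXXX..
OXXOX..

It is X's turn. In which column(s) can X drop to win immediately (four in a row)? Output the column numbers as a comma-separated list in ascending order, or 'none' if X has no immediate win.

Answer: 4

Derivation:
col 0: drop X → no win
col 1: drop X → no win
col 2: drop X → no win
col 3: drop X → no win
col 4: drop X → WIN!
col 5: drop X → no win
col 6: drop X → no win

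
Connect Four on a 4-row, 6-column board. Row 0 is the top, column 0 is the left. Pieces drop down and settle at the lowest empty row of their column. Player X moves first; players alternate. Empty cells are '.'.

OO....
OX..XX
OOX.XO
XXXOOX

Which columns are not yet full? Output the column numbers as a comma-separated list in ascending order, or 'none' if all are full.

col 0: top cell = 'O' → FULL
col 1: top cell = 'O' → FULL
col 2: top cell = '.' → open
col 3: top cell = '.' → open
col 4: top cell = '.' → open
col 5: top cell = '.' → open

Answer: 2,3,4,5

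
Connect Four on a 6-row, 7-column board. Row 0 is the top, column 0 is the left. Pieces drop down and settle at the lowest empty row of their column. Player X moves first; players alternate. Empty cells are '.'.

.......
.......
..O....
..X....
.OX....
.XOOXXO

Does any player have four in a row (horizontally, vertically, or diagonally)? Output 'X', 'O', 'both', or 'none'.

none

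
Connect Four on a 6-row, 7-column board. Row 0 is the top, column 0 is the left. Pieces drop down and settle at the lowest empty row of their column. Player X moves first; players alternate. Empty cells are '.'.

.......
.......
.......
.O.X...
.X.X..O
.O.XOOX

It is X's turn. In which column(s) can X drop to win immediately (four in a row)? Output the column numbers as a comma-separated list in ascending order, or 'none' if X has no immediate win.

Answer: 3

Derivation:
col 0: drop X → no win
col 1: drop X → no win
col 2: drop X → no win
col 3: drop X → WIN!
col 4: drop X → no win
col 5: drop X → no win
col 6: drop X → no win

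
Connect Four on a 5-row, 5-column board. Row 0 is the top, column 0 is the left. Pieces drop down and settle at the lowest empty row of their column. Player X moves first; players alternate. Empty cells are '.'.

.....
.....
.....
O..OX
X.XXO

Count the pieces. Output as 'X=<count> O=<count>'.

X=4 O=3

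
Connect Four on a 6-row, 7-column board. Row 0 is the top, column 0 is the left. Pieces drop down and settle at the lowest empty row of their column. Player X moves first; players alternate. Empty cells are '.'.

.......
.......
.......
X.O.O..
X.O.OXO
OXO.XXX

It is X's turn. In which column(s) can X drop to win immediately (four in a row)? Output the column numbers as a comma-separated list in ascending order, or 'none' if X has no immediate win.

col 0: drop X → no win
col 1: drop X → no win
col 2: drop X → no win
col 3: drop X → WIN!
col 4: drop X → no win
col 5: drop X → no win
col 6: drop X → no win

Answer: 3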